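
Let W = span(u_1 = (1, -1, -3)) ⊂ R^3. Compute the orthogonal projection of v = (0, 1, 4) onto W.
proj_W(v) = (-13/11, 13/11, 39/11)

Set up U = [u_1 | ... | u_1] ∈ R^(3×1). The projector onto W = col(U) is P = U (U^T U)^(-1) U^T.
Compute U^T U =
  [11],
and U^T v = (-13).
Solve U^T U · c = U^T v for the coefficients: c = (-13/11). The projection is proj_W(v) = U c.
Check: (v - proj_W(v)) · u_1 = 0  (should be 0).
Result: proj_W(v) = (-13/11, 13/11, 39/11).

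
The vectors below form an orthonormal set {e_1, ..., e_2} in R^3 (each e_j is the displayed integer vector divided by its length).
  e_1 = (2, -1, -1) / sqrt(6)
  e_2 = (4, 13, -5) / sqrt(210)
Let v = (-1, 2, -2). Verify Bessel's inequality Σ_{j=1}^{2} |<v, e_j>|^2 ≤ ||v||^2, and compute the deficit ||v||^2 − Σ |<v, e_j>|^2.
Σ |<v, e_j>|^2 = 194/35; ||v||^2 = 9; deficit = 121/35

Write each e_j = u_j / sqrt(<u_j, u_j>) where u_j is the displayed integer vector. Then <v, e_j> = <v, u_j> / sqrt(<u_j, u_j>), so |<v, e_j>|^2 = <v, u_j>^2 / <u_j, u_j>.
Coefficients: <v, e_1> = -2/sqrt(6), <v, e_2> = 32/sqrt(210).
Square and sum: Σ |<v, e_j>|^2 = 194/35.
Compute ||v||^2 = v·v = 9.
Deficit = 9 − 194/35 = 121/35 ≥ 0, confirming Bessel's inequality. (The deficit equals ||v − Σ <v,e_j> e_j||^2, the squared distance from v to span{e_j}.)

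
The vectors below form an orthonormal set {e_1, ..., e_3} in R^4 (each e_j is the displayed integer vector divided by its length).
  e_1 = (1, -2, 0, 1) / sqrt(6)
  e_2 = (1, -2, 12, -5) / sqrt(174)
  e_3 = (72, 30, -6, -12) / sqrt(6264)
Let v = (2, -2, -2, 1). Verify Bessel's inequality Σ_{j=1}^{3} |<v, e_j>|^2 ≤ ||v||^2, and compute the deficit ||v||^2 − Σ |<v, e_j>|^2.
Σ |<v, e_j>|^2 = 37/3; ||v||^2 = 13; deficit = 2/3

Write each e_j = u_j / sqrt(<u_j, u_j>) where u_j is the displayed integer vector. Then <v, e_j> = <v, u_j> / sqrt(<u_j, u_j>), so |<v, e_j>|^2 = <v, u_j>^2 / <u_j, u_j>.
Coefficients: <v, e_1> = 7/sqrt(6), <v, e_2> = -23/sqrt(174), <v, e_3> = 84/sqrt(6264).
Square and sum: Σ |<v, e_j>|^2 = 37/3.
Compute ||v||^2 = v·v = 13.
Deficit = 13 − 37/3 = 2/3 ≥ 0, confirming Bessel's inequality. (The deficit equals ||v − Σ <v,e_j> e_j||^2, the squared distance from v to span{e_j}.)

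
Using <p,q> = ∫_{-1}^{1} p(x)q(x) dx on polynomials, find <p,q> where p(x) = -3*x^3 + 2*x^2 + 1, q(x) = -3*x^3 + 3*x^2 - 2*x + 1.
<p,q> = 1334/105

Expand the product: p(x)·q(x) = 9*x^6 - 15*x^5 + 12*x^4 - 10*x^3 + 5*x^2 - 2*x + 1.
∫_{-1}^{1} of each monomial x^k gives [2/(k+1) if k even, 0 if k odd]. Integrating term-by-term (or equivalently evaluating the antiderivative F(x) = 9*x^7/7 - 5*x^6/2 + 12*x^5/5 - 5*x^4/2 + 5*x^3/3 - x^2 + x at the endpoints):
  F(1) − F(−1) = 37/105 − (-1297/105) = 1334/105.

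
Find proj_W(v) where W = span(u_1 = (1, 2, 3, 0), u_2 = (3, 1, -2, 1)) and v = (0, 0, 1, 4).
proj_W(v) = (140/209, 125/209, 79/209, 31/209)

Set up U = [u_1 | ... | u_2] ∈ R^(4×2). The projector onto W = col(U) is P = U (U^T U)^(-1) U^T.
Compute U^T U =
  [14, -1]
  [-1, 15],
and U^T v = (3, 2).
Solve U^T U · c = U^T v for the coefficients: c = (47/209, 31/209). The projection is proj_W(v) = U c.
Check: (v - proj_W(v)) · u_1 = 0  (should be 0).
Check: (v - proj_W(v)) · u_2 = 0  (should be 0).
Result: proj_W(v) = (140/209, 125/209, 79/209, 31/209).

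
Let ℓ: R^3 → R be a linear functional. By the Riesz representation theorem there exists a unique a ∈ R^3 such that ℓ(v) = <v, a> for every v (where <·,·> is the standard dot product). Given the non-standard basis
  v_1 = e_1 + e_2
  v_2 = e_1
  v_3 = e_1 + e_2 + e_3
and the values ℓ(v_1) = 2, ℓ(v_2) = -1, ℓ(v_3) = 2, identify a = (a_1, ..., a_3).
a = (-1, 3, 0)

Write a = (a_1, ..., a_3) in the standard basis. For each basis vector v_i, ℓ(v_i) = <v_i, a> is a linear equation in the a_j's. Collect the n equations into a matrix system V a = ℓ, where row i of V is v_i (expressed in the standard basis). Since V is invertible (lower-triangular with 1s on the diagonal, up to permutation), solve by back-substitution:
  V =
[[1, 1, 0],
 [1, 0, 0],
 [1, 1, 1]]
  V a = (2, -1, 2)
Solving gives a = (-1, 3, 0).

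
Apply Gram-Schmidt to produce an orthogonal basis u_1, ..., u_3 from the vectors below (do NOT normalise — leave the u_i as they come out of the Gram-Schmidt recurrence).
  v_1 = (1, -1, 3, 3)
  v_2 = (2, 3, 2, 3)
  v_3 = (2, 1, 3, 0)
Orthogonal basis:
  u_1 = (1, -1, 3, 3)
  u_2 = (13/10, 37/10, -1/10, 9/10)
  u_3 = (55/54, 7/54, 83/54, -11/6)

Apply the Gram-Schmidt recurrence
  u_1 = v_1
  u_i = v_i − Σ_{j<i} ((v_i · u_j) / (u_j · u_j)) · u_j.

Step by step this gives:
  u_1 = (1, -1, 3, 3)
  u_2 = (13/10, 37/10, -1/10, 9/10)
  u_3 = (55/54, 7/54, 83/54, -11/6)

Orthogonality check:
  u_2 · u_1 = 0 (should be 0)
  u_3 · u_1 = 0 (should be 0)
  u_3 · u_2 = 0 (should be 0)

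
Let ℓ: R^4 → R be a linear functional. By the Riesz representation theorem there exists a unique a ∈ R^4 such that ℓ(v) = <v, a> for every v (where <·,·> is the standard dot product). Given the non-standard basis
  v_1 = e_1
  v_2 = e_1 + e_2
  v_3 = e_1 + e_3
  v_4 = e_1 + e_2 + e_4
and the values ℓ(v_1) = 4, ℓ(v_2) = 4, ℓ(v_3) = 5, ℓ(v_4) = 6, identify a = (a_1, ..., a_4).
a = (4, 0, 1, 2)

Write a = (a_1, ..., a_4) in the standard basis. For each basis vector v_i, ℓ(v_i) = <v_i, a> is a linear equation in the a_j's. Collect the n equations into a matrix system V a = ℓ, where row i of V is v_i (expressed in the standard basis). Since V is invertible (lower-triangular with 1s on the diagonal, up to permutation), solve by back-substitution:
  V =
[[1, 0, 0, 0],
 [1, 1, 0, 0],
 [1, 0, 1, 0],
 [1, 1, 0, 1]]
  V a = (4, 4, 5, 6)
Solving gives a = (4, 0, 1, 2).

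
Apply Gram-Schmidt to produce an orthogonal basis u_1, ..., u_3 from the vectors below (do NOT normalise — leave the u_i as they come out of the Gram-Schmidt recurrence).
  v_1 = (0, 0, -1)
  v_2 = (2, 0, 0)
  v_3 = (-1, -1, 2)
Orthogonal basis:
  u_1 = (0, 0, -1)
  u_2 = (2, 0, 0)
  u_3 = (0, -1, 0)

Apply the Gram-Schmidt recurrence
  u_1 = v_1
  u_i = v_i − Σ_{j<i} ((v_i · u_j) / (u_j · u_j)) · u_j.

Step by step this gives:
  u_1 = (0, 0, -1)
  u_2 = (2, 0, 0)
  u_3 = (0, -1, 0)

Orthogonality check:
  u_2 · u_1 = 0 (should be 0)
  u_3 · u_1 = 0 (should be 0)
  u_3 · u_2 = 0 (should be 0)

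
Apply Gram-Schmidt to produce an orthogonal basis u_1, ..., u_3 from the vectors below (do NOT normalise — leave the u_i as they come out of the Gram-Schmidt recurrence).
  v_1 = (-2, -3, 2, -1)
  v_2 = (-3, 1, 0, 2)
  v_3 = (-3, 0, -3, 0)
Orthogonal basis:
  u_1 = (-2, -3, 2, -1)
  u_2 = (-26/9, 7/6, -1/9, 37/18)
  u_3 = (-285/251, -189/251, -735/251, -333/251)

Apply the Gram-Schmidt recurrence
  u_1 = v_1
  u_i = v_i − Σ_{j<i} ((v_i · u_j) / (u_j · u_j)) · u_j.

Step by step this gives:
  u_1 = (-2, -3, 2, -1)
  u_2 = (-26/9, 7/6, -1/9, 37/18)
  u_3 = (-285/251, -189/251, -735/251, -333/251)

Orthogonality check:
  u_2 · u_1 = 0 (should be 0)
  u_3 · u_1 = 0 (should be 0)
  u_3 · u_2 = 0 (should be 0)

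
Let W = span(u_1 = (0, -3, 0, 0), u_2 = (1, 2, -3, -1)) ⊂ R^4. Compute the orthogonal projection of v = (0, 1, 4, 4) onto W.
proj_W(v) = (-16/11, 1, 48/11, 16/11)

Set up U = [u_1 | ... | u_2] ∈ R^(4×2). The projector onto W = col(U) is P = U (U^T U)^(-1) U^T.
Compute U^T U =
  [9, -6]
  [-6, 15],
and U^T v = (-3, -14).
Solve U^T U · c = U^T v for the coefficients: c = (-43/33, -16/11). The projection is proj_W(v) = U c.
Check: (v - proj_W(v)) · u_1 = 0  (should be 0).
Check: (v - proj_W(v)) · u_2 = 0  (should be 0).
Result: proj_W(v) = (-16/11, 1, 48/11, 16/11).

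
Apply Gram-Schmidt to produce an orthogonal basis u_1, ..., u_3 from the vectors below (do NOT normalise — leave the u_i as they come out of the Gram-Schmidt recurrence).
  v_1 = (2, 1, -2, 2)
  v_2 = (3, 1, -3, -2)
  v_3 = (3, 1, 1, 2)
Orthogonal basis:
  u_1 = (2, 1, -2, 2)
  u_2 = (21/13, 4/13, -21/13, -44/13)
  u_3 = (210/109, 40/109, 226/109, -4/109)

Apply the Gram-Schmidt recurrence
  u_1 = v_1
  u_i = v_i − Σ_{j<i} ((v_i · u_j) / (u_j · u_j)) · u_j.

Step by step this gives:
  u_1 = (2, 1, -2, 2)
  u_2 = (21/13, 4/13, -21/13, -44/13)
  u_3 = (210/109, 40/109, 226/109, -4/109)

Orthogonality check:
  u_2 · u_1 = 0 (should be 0)
  u_3 · u_1 = 0 (should be 0)
  u_3 · u_2 = 0 (should be 0)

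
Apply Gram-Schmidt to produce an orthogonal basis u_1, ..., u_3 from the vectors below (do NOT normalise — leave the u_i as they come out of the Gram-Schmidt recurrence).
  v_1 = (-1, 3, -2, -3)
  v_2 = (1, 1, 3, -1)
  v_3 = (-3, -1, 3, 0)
Orthogonal basis:
  u_1 = (-1, 3, -2, -3)
  u_2 = (22/23, 26/23, 67/23, -26/23)
  u_3 = (-91/25, -183/275, 364/275, -92/275)

Apply the Gram-Schmidt recurrence
  u_1 = v_1
  u_i = v_i − Σ_{j<i} ((v_i · u_j) / (u_j · u_j)) · u_j.

Step by step this gives:
  u_1 = (-1, 3, -2, -3)
  u_2 = (22/23, 26/23, 67/23, -26/23)
  u_3 = (-91/25, -183/275, 364/275, -92/275)

Orthogonality check:
  u_2 · u_1 = 0 (should be 0)
  u_3 · u_1 = 0 (should be 0)
  u_3 · u_2 = 0 (should be 0)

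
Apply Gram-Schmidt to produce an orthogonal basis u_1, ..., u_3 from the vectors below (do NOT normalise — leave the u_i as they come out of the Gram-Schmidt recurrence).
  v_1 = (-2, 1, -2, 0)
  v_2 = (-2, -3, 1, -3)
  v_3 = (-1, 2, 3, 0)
Orthogonal basis:
  u_1 = (-2, 1, -2, 0)
  u_2 = (-20/9, -26/9, 7/9, -3)
  u_3 = (-161/103, 213/103, 535/206, -33/206)

Apply the Gram-Schmidt recurrence
  u_1 = v_1
  u_i = v_i − Σ_{j<i} ((v_i · u_j) / (u_j · u_j)) · u_j.

Step by step this gives:
  u_1 = (-2, 1, -2, 0)
  u_2 = (-20/9, -26/9, 7/9, -3)
  u_3 = (-161/103, 213/103, 535/206, -33/206)

Orthogonality check:
  u_2 · u_1 = 0 (should be 0)
  u_3 · u_1 = 0 (should be 0)
  u_3 · u_2 = 0 (should be 0)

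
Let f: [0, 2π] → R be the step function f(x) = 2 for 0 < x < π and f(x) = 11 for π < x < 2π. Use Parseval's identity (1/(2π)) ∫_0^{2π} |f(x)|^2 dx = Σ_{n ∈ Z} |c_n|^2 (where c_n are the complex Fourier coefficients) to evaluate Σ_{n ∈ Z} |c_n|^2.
Σ |c_n|^2 = 125/2

Parseval equates the L^2 energy of f (normalised by 1/(2π)) with the ℓ^2 sum of its Fourier coefficients: (1/(2π)) ∫_0^{2π} |f|^2 = Σ |c_n|^2.
Compute the left side: (1/(2π)) [∫_0^π 2^2 dx + ∫_π^{2π} 11^2 dx] = (1/(2π)) · (4π + 121π) = (4 + 121)/2 = 125/2.
So Σ_{n ∈ Z} |c_n|^2 = 125/2.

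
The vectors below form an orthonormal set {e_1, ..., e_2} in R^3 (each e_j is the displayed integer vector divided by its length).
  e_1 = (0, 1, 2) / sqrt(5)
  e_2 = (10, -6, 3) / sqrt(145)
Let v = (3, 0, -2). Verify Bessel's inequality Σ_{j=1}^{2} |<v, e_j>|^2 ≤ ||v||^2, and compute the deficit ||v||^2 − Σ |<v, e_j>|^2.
Σ |<v, e_j>|^2 = 208/29; ||v||^2 = 13; deficit = 169/29

Write each e_j = u_j / sqrt(<u_j, u_j>) where u_j is the displayed integer vector. Then <v, e_j> = <v, u_j> / sqrt(<u_j, u_j>), so |<v, e_j>|^2 = <v, u_j>^2 / <u_j, u_j>.
Coefficients: <v, e_1> = -4/sqrt(5), <v, e_2> = 24/sqrt(145).
Square and sum: Σ |<v, e_j>|^2 = 208/29.
Compute ||v||^2 = v·v = 13.
Deficit = 13 − 208/29 = 169/29 ≥ 0, confirming Bessel's inequality. (The deficit equals ||v − Σ <v,e_j> e_j||^2, the squared distance from v to span{e_j}.)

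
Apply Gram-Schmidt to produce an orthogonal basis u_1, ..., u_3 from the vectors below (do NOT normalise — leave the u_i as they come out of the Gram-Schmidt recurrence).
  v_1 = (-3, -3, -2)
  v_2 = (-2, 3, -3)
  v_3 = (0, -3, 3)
Orthogonal basis:
  u_1 = (-3, -3, -2)
  u_2 = (-35/22, 75/22, -30/11)
  u_3 = (-18/19, 6/19, 18/19)

Apply the Gram-Schmidt recurrence
  u_1 = v_1
  u_i = v_i − Σ_{j<i} ((v_i · u_j) / (u_j · u_j)) · u_j.

Step by step this gives:
  u_1 = (-3, -3, -2)
  u_2 = (-35/22, 75/22, -30/11)
  u_3 = (-18/19, 6/19, 18/19)

Orthogonality check:
  u_2 · u_1 = 0 (should be 0)
  u_3 · u_1 = 0 (should be 0)
  u_3 · u_2 = 0 (should be 0)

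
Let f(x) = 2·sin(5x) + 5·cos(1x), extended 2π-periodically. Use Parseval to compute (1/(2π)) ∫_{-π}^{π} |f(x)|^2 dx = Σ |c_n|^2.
Σ |c_n|^2 = 29/2

Expand |f|^2 and use orthogonality of {sin(nx), cos(mx)} on [-π, π]:
  ∫_{-π}^{π} sin(nx)^2 dx = π, ∫ cos(mx)^2 dx = π, and cross terms integrate to 0.
So ∫_{-π}^{π} f(x)^2 dx = 2^2 · π + 5^2 · π = (4 + 25)π.
Divide by 2π: (4 + 25)/2 = 29/2.
By Parseval, this equals Σ |c_n|^2.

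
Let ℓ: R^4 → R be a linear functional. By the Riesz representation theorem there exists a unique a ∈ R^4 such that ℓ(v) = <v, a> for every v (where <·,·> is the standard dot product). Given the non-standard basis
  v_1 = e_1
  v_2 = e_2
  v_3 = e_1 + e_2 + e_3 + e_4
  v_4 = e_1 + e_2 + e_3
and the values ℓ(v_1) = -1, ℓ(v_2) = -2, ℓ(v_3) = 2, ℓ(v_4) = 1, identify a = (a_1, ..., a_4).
a = (-1, -2, 4, 1)

Write a = (a_1, ..., a_4) in the standard basis. For each basis vector v_i, ℓ(v_i) = <v_i, a> is a linear equation in the a_j's. Collect the n equations into a matrix system V a = ℓ, where row i of V is v_i (expressed in the standard basis). Since V is invertible (lower-triangular with 1s on the diagonal, up to permutation), solve by back-substitution:
  V =
[[1, 0, 0, 0],
 [0, 1, 0, 0],
 [1, 1, 1, 1],
 [1, 1, 1, 0]]
  V a = (-1, -2, 2, 1)
Solving gives a = (-1, -2, 4, 1).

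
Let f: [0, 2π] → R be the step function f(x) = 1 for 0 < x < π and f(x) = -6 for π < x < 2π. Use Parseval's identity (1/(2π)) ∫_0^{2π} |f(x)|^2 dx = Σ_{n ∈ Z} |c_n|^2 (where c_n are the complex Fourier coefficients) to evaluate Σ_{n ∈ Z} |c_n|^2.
Σ |c_n|^2 = 37/2

Parseval equates the L^2 energy of f (normalised by 1/(2π)) with the ℓ^2 sum of its Fourier coefficients: (1/(2π)) ∫_0^{2π} |f|^2 = Σ |c_n|^2.
Compute the left side: (1/(2π)) [∫_0^π 1^2 dx + ∫_π^{2π} (-6)^2 dx] = (1/(2π)) · (1π + 36π) = (1 + 36)/2 = 37/2.
So Σ_{n ∈ Z} |c_n|^2 = 37/2.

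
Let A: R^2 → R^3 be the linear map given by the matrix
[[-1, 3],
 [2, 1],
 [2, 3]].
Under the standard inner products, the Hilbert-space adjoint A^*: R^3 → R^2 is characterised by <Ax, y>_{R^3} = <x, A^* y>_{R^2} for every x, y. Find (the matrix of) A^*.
A^* = A^T =
[[-1, 2, 2],
 [3, 1, 3]]

For real matrices with standard dot products, the defining identity <Ax, y> = <x, A^* y> gives (Ax)^T y = x^T (A^*) y, i.e. x^T A^T y = x^T (A^*) y. Since this holds for all x, y, we must have A^* = A^T. Therefore
A^* =
[[-1, 2, 2],
 [3, 1, 3]].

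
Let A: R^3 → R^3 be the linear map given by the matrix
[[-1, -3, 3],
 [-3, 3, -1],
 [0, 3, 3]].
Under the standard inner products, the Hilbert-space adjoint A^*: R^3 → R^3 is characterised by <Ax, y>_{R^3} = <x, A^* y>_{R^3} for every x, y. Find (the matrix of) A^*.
A^* = A^T =
[[-1, -3, 0],
 [-3, 3, 3],
 [3, -1, 3]]

For real matrices with standard dot products, the defining identity <Ax, y> = <x, A^* y> gives (Ax)^T y = x^T (A^*) y, i.e. x^T A^T y = x^T (A^*) y. Since this holds for all x, y, we must have A^* = A^T. Therefore
A^* =
[[-1, -3, 0],
 [-3, 3, 3],
 [3, -1, 3]].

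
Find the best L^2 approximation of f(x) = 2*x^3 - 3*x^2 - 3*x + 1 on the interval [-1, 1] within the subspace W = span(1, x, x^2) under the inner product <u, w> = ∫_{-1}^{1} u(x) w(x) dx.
g(x) = -3*x^2 - 9*x/5 + 1

The best approximation g ∈ W is the orthogonal projection of f onto W. Writing g = a_0 + a_1 x + a_2 x^2, the coefficients solve the normal equations G · a = b where
  G_{ij} = <φ_i, φ_j> and b_i = <f, φ_i>, with φ_0 = 1, φ_1 = x, φ_2 = x^2.
G =
  [2, 0, 2/3]
  [0, 2/3, 0]
  [2/3, 0, 2/5],
b = (0, -6/5, -8/15).
Solving gives a_0 = 1, a_1 = -9/5, a_2 = -3, so
  g(x) = -3*x^2 - 9*x/5 + 1.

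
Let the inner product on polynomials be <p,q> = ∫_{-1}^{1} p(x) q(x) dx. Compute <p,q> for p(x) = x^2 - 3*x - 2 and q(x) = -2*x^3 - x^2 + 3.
<p,q> = -20/3

Expand the product: p(x)·q(x) = -2*x^5 + 5*x^4 + 7*x^3 + 5*x^2 - 9*x - 6.
∫_{-1}^{1} of each monomial x^k gives [2/(k+1) if k even, 0 if k odd]. Integrating term-by-term (or equivalently evaluating the antiderivative F(x) = -x^6/3 + x^5 + 7*x^4/4 + 5*x^3/3 - 9*x^2/2 - 6*x at the endpoints):
  F(1) − F(−1) = -77/12 − (1/4) = -20/3.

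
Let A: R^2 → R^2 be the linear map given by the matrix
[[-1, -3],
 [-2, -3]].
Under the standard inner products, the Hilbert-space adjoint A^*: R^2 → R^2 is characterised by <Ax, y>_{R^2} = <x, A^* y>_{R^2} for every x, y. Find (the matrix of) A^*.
A^* = A^T =
[[-1, -2],
 [-3, -3]]

For real matrices with standard dot products, the defining identity <Ax, y> = <x, A^* y> gives (Ax)^T y = x^T (A^*) y, i.e. x^T A^T y = x^T (A^*) y. Since this holds for all x, y, we must have A^* = A^T. Therefore
A^* =
[[-1, -2],
 [-3, -3]].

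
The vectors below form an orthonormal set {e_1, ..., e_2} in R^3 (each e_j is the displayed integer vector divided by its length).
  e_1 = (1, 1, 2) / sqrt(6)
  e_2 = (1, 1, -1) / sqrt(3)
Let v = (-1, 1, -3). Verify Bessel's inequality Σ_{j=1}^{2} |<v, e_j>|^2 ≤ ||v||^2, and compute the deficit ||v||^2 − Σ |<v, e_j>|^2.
Σ |<v, e_j>|^2 = 9; ||v||^2 = 11; deficit = 2

Write each e_j = u_j / sqrt(<u_j, u_j>) where u_j is the displayed integer vector. Then <v, e_j> = <v, u_j> / sqrt(<u_j, u_j>), so |<v, e_j>|^2 = <v, u_j>^2 / <u_j, u_j>.
Coefficients: <v, e_1> = -6/sqrt(6), <v, e_2> = 3/sqrt(3).
Square and sum: Σ |<v, e_j>|^2 = 9.
Compute ||v||^2 = v·v = 11.
Deficit = 11 − 9 = 2 ≥ 0, confirming Bessel's inequality. (The deficit equals ||v − Σ <v,e_j> e_j||^2, the squared distance from v to span{e_j}.)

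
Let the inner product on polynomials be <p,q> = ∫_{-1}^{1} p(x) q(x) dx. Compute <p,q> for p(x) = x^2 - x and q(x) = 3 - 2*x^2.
<p,q> = 6/5

Expand the product: p(x)·q(x) = -2*x^4 + 2*x^3 + 3*x^2 - 3*x.
∫_{-1}^{1} of each monomial x^k gives [2/(k+1) if k even, 0 if k odd]. Integrating term-by-term (or equivalently evaluating the antiderivative F(x) = -2*x^5/5 + x^4/2 + x^3 - 3*x^2/2 at the endpoints):
  F(1) − F(−1) = -2/5 − (-8/5) = 6/5.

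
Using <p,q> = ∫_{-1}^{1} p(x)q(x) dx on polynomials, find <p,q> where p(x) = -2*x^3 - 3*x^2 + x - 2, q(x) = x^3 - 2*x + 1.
<p,q> = -124/21

Expand the product: p(x)·q(x) = -2*x^6 - 3*x^5 + 5*x^4 + 2*x^3 - 5*x^2 + 5*x - 2.
∫_{-1}^{1} of each monomial x^k gives [2/(k+1) if k even, 0 if k odd]. Integrating term-by-term (or equivalently evaluating the antiderivative F(x) = -2*x^7/7 - x^6/2 + x^5 + x^4/2 - 5*x^3/3 + 5*x^2/2 - 2*x at the endpoints):
  F(1) − F(−1) = -19/42 − (229/42) = -124/21.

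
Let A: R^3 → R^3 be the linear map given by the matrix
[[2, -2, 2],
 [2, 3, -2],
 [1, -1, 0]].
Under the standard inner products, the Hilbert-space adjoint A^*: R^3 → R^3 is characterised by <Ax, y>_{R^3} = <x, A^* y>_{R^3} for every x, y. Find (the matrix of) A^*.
A^* = A^T =
[[2, 2, 1],
 [-2, 3, -1],
 [2, -2, 0]]

For real matrices with standard dot products, the defining identity <Ax, y> = <x, A^* y> gives (Ax)^T y = x^T (A^*) y, i.e. x^T A^T y = x^T (A^*) y. Since this holds for all x, y, we must have A^* = A^T. Therefore
A^* =
[[2, 2, 1],
 [-2, 3, -1],
 [2, -2, 0]].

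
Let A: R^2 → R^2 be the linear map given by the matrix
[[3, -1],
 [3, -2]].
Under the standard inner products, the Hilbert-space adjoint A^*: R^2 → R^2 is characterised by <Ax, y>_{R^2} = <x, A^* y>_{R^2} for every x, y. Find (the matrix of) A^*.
A^* = A^T =
[[3, 3],
 [-1, -2]]

For real matrices with standard dot products, the defining identity <Ax, y> = <x, A^* y> gives (Ax)^T y = x^T (A^*) y, i.e. x^T A^T y = x^T (A^*) y. Since this holds for all x, y, we must have A^* = A^T. Therefore
A^* =
[[3, 3],
 [-1, -2]].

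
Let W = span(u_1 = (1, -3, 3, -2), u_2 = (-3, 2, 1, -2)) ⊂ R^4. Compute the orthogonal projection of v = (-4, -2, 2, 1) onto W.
proj_W(v) = (-232/205, 2/41, 284/205, -64/41)

Set up U = [u_1 | ... | u_2] ∈ R^(4×2). The projector onto W = col(U) is P = U (U^T U)^(-1) U^T.
Compute U^T U =
  [23, -2]
  [-2, 18],
and U^T v = (6, 8).
Solve U^T U · c = U^T v for the coefficients: c = (62/205, 98/205). The projection is proj_W(v) = U c.
Check: (v - proj_W(v)) · u_1 = 0  (should be 0).
Check: (v - proj_W(v)) · u_2 = 0  (should be 0).
Result: proj_W(v) = (-232/205, 2/41, 284/205, -64/41).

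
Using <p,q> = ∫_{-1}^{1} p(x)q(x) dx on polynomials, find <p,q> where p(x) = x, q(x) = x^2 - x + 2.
<p,q> = -2/3

Expand the product: p(x)·q(x) = x^3 - x^2 + 2*x.
∫_{-1}^{1} of each monomial x^k gives [2/(k+1) if k even, 0 if k odd]. Integrating term-by-term (or equivalently evaluating the antiderivative F(x) = x^4/4 - x^3/3 + x^2 at the endpoints):
  F(1) − F(−1) = 11/12 − (19/12) = -2/3.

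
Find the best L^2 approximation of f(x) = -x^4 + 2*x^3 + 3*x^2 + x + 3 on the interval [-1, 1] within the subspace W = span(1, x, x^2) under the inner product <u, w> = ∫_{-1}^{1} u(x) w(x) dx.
g(x) = 15*x^2/7 + 11*x/5 + 108/35

The best approximation g ∈ W is the orthogonal projection of f onto W. Writing g = a_0 + a_1 x + a_2 x^2, the coefficients solve the normal equations G · a = b where
  G_{ij} = <φ_i, φ_j> and b_i = <f, φ_i>, with φ_0 = 1, φ_1 = x, φ_2 = x^2.
G =
  [2, 0, 2/3]
  [0, 2/3, 0]
  [2/3, 0, 2/5],
b = (38/5, 22/15, 102/35).
Solving gives a_0 = 108/35, a_1 = 11/5, a_2 = 15/7, so
  g(x) = 15*x^2/7 + 11*x/5 + 108/35.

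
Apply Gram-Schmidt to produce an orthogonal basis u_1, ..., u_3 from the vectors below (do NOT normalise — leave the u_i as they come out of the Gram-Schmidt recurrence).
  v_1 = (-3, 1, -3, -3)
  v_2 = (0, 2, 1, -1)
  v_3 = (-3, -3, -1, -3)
Orthogonal basis:
  u_1 = (-3, 1, -3, -3)
  u_2 = (3/14, 27/14, 17/14, -11/14)
  u_3 = (-36/41, -78/41, 83/41, -73/41)

Apply the Gram-Schmidt recurrence
  u_1 = v_1
  u_i = v_i − Σ_{j<i} ((v_i · u_j) / (u_j · u_j)) · u_j.

Step by step this gives:
  u_1 = (-3, 1, -3, -3)
  u_2 = (3/14, 27/14, 17/14, -11/14)
  u_3 = (-36/41, -78/41, 83/41, -73/41)

Orthogonality check:
  u_2 · u_1 = 0 (should be 0)
  u_3 · u_1 = 0 (should be 0)
  u_3 · u_2 = 0 (should be 0)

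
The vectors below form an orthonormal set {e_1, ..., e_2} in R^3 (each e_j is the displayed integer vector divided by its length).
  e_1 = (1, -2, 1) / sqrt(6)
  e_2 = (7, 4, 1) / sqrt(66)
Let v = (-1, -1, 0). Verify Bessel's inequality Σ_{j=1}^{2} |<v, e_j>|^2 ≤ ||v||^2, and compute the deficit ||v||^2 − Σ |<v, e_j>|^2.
Σ |<v, e_j>|^2 = 2; ||v||^2 = 2; deficit = 0

Write each e_j = u_j / sqrt(<u_j, u_j>) where u_j is the displayed integer vector. Then <v, e_j> = <v, u_j> / sqrt(<u_j, u_j>), so |<v, e_j>|^2 = <v, u_j>^2 / <u_j, u_j>.
Coefficients: <v, e_1> = 1/sqrt(6), <v, e_2> = -11/sqrt(66).
Square and sum: Σ |<v, e_j>|^2 = 2.
Compute ||v||^2 = v·v = 2.
Deficit = 2 − 2 = 0 ≥ 0, confirming Bessel's inequality. (The deficit equals ||v − Σ <v,e_j> e_j||^2, the squared distance from v to span{e_j}.)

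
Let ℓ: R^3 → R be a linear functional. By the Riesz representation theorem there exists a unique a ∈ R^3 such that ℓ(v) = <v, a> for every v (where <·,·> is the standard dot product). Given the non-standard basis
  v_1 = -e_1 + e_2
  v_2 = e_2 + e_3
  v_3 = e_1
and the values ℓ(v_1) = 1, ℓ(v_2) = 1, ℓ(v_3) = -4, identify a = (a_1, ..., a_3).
a = (-4, -3, 4)

Write a = (a_1, ..., a_3) in the standard basis. For each basis vector v_i, ℓ(v_i) = <v_i, a> is a linear equation in the a_j's. Collect the n equations into a matrix system V a = ℓ, where row i of V is v_i (expressed in the standard basis). Since V is invertible (lower-triangular with 1s on the diagonal, up to permutation), solve by back-substitution:
  V =
[[-1, 1, 0],
 [0, 1, 1],
 [1, 0, 0]]
  V a = (1, 1, -4)
Solving gives a = (-4, -3, 4).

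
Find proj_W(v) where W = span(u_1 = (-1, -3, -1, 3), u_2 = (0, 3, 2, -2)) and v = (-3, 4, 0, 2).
proj_W(v) = (-5/3, 24/17, 133/51, 37/51)

Set up U = [u_1 | ... | u_2] ∈ R^(4×2). The projector onto W = col(U) is P = U (U^T U)^(-1) U^T.
Compute U^T U =
  [20, -17]
  [-17, 17],
and U^T v = (-3, 8).
Solve U^T U · c = U^T v for the coefficients: c = (5/3, 109/51). The projection is proj_W(v) = U c.
Check: (v - proj_W(v)) · u_1 = 0  (should be 0).
Check: (v - proj_W(v)) · u_2 = 0  (should be 0).
Result: proj_W(v) = (-5/3, 24/17, 133/51, 37/51).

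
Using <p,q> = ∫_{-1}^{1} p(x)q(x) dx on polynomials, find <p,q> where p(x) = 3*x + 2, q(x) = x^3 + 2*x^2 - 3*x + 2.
<p,q> = 88/15

Expand the product: p(x)·q(x) = 3*x^4 + 8*x^3 - 5*x^2 + 4.
∫_{-1}^{1} of each monomial x^k gives [2/(k+1) if k even, 0 if k odd]. Integrating term-by-term (or equivalently evaluating the antiderivative F(x) = 3*x^5/5 + 2*x^4 - 5*x^3/3 + 4*x at the endpoints):
  F(1) − F(−1) = 74/15 − (-14/15) = 88/15.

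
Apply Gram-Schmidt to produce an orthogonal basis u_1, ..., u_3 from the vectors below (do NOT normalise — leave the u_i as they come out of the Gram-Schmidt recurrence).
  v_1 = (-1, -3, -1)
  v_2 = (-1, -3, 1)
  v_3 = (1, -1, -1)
Orthogonal basis:
  u_1 = (-1, -3, -1)
  u_2 = (-2/11, -6/11, 20/11)
  u_3 = (6/5, -2/5, 0)

Apply the Gram-Schmidt recurrence
  u_1 = v_1
  u_i = v_i − Σ_{j<i} ((v_i · u_j) / (u_j · u_j)) · u_j.

Step by step this gives:
  u_1 = (-1, -3, -1)
  u_2 = (-2/11, -6/11, 20/11)
  u_3 = (6/5, -2/5, 0)

Orthogonality check:
  u_2 · u_1 = 0 (should be 0)
  u_3 · u_1 = 0 (should be 0)
  u_3 · u_2 = 0 (should be 0)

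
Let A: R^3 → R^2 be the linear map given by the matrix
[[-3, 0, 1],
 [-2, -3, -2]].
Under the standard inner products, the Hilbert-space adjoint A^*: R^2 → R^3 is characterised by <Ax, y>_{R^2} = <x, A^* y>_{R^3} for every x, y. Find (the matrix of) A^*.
A^* = A^T =
[[-3, -2],
 [0, -3],
 [1, -2]]

For real matrices with standard dot products, the defining identity <Ax, y> = <x, A^* y> gives (Ax)^T y = x^T (A^*) y, i.e. x^T A^T y = x^T (A^*) y. Since this holds for all x, y, we must have A^* = A^T. Therefore
A^* =
[[-3, -2],
 [0, -3],
 [1, -2]].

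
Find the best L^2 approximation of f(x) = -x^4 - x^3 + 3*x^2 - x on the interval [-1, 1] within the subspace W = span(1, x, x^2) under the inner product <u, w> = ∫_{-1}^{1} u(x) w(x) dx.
g(x) = 15*x^2/7 - 8*x/5 + 3/35

The best approximation g ∈ W is the orthogonal projection of f onto W. Writing g = a_0 + a_1 x + a_2 x^2, the coefficients solve the normal equations G · a = b where
  G_{ij} = <φ_i, φ_j> and b_i = <f, φ_i>, with φ_0 = 1, φ_1 = x, φ_2 = x^2.
G =
  [2, 0, 2/3]
  [0, 2/3, 0]
  [2/3, 0, 2/5],
b = (8/5, -16/15, 32/35).
Solving gives a_0 = 3/35, a_1 = -8/5, a_2 = 15/7, so
  g(x) = 15*x^2/7 - 8*x/5 + 3/35.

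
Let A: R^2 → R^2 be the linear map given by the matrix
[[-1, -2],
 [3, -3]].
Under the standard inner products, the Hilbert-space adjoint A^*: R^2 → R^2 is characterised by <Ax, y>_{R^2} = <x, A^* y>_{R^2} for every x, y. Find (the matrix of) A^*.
A^* = A^T =
[[-1, 3],
 [-2, -3]]

For real matrices with standard dot products, the defining identity <Ax, y> = <x, A^* y> gives (Ax)^T y = x^T (A^*) y, i.e. x^T A^T y = x^T (A^*) y. Since this holds for all x, y, we must have A^* = A^T. Therefore
A^* =
[[-1, 3],
 [-2, -3]].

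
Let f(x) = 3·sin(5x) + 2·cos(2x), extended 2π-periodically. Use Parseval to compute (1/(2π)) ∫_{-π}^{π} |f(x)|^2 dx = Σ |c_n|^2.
Σ |c_n|^2 = 13/2

Expand |f|^2 and use orthogonality of {sin(nx), cos(mx)} on [-π, π]:
  ∫_{-π}^{π} sin(nx)^2 dx = π, ∫ cos(mx)^2 dx = π, and cross terms integrate to 0.
So ∫_{-π}^{π} f(x)^2 dx = 3^2 · π + 2^2 · π = (9 + 4)π.
Divide by 2π: (9 + 4)/2 = 13/2.
By Parseval, this equals Σ |c_n|^2.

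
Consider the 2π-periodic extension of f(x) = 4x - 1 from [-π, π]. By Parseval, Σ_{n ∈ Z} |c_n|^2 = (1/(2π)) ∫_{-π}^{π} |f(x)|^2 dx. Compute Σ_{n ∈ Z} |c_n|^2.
Σ |c_n|^2 = 16π^2/3 + 1

Expand and integrate term by term over [-π, π]:
  ∫ (4x)^2 dx = 16·(2π^3/3); ∫ 2·4·(-1)·x dx = 0 (odd integrand); ∫ (-1)^2 dx = 1·2π.
So (1/(2π)) ∫_{-π}^{π} (4x - 1)^2 dx = 16π^2/3 + 1 = 16π^2/3 + 1.
Parseval ⇒ Σ |c_n|^2 = 16π^2/3 + 1.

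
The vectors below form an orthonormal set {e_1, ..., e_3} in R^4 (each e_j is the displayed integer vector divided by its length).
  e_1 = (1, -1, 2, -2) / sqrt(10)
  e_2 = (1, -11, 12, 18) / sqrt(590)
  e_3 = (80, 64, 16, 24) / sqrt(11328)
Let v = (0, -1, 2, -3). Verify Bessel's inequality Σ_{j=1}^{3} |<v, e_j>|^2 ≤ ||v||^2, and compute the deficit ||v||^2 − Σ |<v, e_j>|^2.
Σ |<v, e_j>|^2 = 41/3; ||v||^2 = 14; deficit = 1/3

Write each e_j = u_j / sqrt(<u_j, u_j>) where u_j is the displayed integer vector. Then <v, e_j> = <v, u_j> / sqrt(<u_j, u_j>), so |<v, e_j>|^2 = <v, u_j>^2 / <u_j, u_j>.
Coefficients: <v, e_1> = 11/sqrt(10), <v, e_2> = -19/sqrt(590), <v, e_3> = -104/sqrt(11328).
Square and sum: Σ |<v, e_j>|^2 = 41/3.
Compute ||v||^2 = v·v = 14.
Deficit = 14 − 41/3 = 1/3 ≥ 0, confirming Bessel's inequality. (The deficit equals ||v − Σ <v,e_j> e_j||^2, the squared distance from v to span{e_j}.)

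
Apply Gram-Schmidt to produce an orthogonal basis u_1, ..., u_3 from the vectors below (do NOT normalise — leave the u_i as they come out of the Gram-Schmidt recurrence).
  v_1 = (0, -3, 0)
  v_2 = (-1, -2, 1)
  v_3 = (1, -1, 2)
Orthogonal basis:
  u_1 = (0, -3, 0)
  u_2 = (-1, 0, 1)
  u_3 = (3/2, 0, 3/2)

Apply the Gram-Schmidt recurrence
  u_1 = v_1
  u_i = v_i − Σ_{j<i} ((v_i · u_j) / (u_j · u_j)) · u_j.

Step by step this gives:
  u_1 = (0, -3, 0)
  u_2 = (-1, 0, 1)
  u_3 = (3/2, 0, 3/2)

Orthogonality check:
  u_2 · u_1 = 0 (should be 0)
  u_3 · u_1 = 0 (should be 0)
  u_3 · u_2 = 0 (should be 0)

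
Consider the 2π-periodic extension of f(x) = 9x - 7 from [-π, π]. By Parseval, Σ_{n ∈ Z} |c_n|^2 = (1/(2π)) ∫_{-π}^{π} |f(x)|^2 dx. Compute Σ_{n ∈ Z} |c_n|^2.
Σ |c_n|^2 = 27π^2 + 49

Expand and integrate term by term over [-π, π]:
  ∫ (9x)^2 dx = 81·(2π^3/3); ∫ 2·9·(-7)·x dx = 0 (odd integrand); ∫ (-7)^2 dx = 49·2π.
So (1/(2π)) ∫_{-π}^{π} (9x - 7)^2 dx = 81π^2/3 + 49 = 27π^2 + 49.
Parseval ⇒ Σ |c_n|^2 = 27π^2 + 49.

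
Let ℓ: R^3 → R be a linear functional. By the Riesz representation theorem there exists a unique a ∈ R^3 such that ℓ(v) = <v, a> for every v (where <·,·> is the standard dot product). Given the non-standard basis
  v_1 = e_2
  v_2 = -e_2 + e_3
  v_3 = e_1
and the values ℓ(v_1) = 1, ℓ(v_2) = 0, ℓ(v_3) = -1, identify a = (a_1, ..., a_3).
a = (-1, 1, 1)

Write a = (a_1, ..., a_3) in the standard basis. For each basis vector v_i, ℓ(v_i) = <v_i, a> is a linear equation in the a_j's. Collect the n equations into a matrix system V a = ℓ, where row i of V is v_i (expressed in the standard basis). Since V is invertible (lower-triangular with 1s on the diagonal, up to permutation), solve by back-substitution:
  V =
[[0, 1, 0],
 [0, -1, 1],
 [1, 0, 0]]
  V a = (1, 0, -1)
Solving gives a = (-1, 1, 1).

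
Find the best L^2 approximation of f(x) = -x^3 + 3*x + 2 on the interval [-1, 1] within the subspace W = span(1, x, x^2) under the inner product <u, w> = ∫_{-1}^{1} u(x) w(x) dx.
g(x) = 12*x/5 + 2

The best approximation g ∈ W is the orthogonal projection of f onto W. Writing g = a_0 + a_1 x + a_2 x^2, the coefficients solve the normal equations G · a = b where
  G_{ij} = <φ_i, φ_j> and b_i = <f, φ_i>, with φ_0 = 1, φ_1 = x, φ_2 = x^2.
G =
  [2, 0, 2/3]
  [0, 2/3, 0]
  [2/3, 0, 2/5],
b = (4, 8/5, 4/3).
Solving gives a_0 = 2, a_1 = 12/5, a_2 = 0, so
  g(x) = 12*x/5 + 2.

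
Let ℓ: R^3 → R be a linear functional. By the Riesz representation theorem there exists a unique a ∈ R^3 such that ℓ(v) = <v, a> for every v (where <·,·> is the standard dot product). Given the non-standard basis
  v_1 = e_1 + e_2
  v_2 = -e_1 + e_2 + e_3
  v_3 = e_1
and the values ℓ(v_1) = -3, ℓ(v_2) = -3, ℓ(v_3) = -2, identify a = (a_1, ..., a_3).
a = (-2, -1, -4)

Write a = (a_1, ..., a_3) in the standard basis. For each basis vector v_i, ℓ(v_i) = <v_i, a> is a linear equation in the a_j's. Collect the n equations into a matrix system V a = ℓ, where row i of V is v_i (expressed in the standard basis). Since V is invertible (lower-triangular with 1s on the diagonal, up to permutation), solve by back-substitution:
  V =
[[1, 1, 0],
 [-1, 1, 1],
 [1, 0, 0]]
  V a = (-3, -3, -2)
Solving gives a = (-2, -1, -4).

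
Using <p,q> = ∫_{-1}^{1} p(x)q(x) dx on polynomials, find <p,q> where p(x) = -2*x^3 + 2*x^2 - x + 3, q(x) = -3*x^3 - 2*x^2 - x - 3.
<p,q> = -2438/105

Expand the product: p(x)·q(x) = 6*x^6 - 2*x^5 + x^4 - 3*x^3 - 11*x^2 - 9.
∫_{-1}^{1} of each monomial x^k gives [2/(k+1) if k even, 0 if k odd]. Integrating term-by-term (or equivalently evaluating the antiderivative F(x) = 6*x^7/7 - x^6/3 + x^5/5 - 3*x^4/4 - 11*x^3/3 - 9*x at the endpoints):
  F(1) − F(−1) = -1777/140 − (4421/420) = -2438/105.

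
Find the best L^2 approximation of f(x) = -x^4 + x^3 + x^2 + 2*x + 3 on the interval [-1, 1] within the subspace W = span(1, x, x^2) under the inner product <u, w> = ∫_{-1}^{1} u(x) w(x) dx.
g(x) = x^2/7 + 13*x/5 + 108/35

The best approximation g ∈ W is the orthogonal projection of f onto W. Writing g = a_0 + a_1 x + a_2 x^2, the coefficients solve the normal equations G · a = b where
  G_{ij} = <φ_i, φ_j> and b_i = <f, φ_i>, with φ_0 = 1, φ_1 = x, φ_2 = x^2.
G =
  [2, 0, 2/3]
  [0, 2/3, 0]
  [2/3, 0, 2/5],
b = (94/15, 26/15, 74/35).
Solving gives a_0 = 108/35, a_1 = 13/5, a_2 = 1/7, so
  g(x) = x^2/7 + 13*x/5 + 108/35.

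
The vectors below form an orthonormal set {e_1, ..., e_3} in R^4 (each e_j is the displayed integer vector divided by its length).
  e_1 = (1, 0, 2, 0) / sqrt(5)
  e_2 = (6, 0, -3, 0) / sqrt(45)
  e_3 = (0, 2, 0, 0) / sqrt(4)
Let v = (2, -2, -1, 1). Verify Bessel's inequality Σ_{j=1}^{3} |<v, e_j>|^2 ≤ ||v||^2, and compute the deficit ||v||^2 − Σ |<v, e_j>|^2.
Σ |<v, e_j>|^2 = 9; ||v||^2 = 10; deficit = 1

Write each e_j = u_j / sqrt(<u_j, u_j>) where u_j is the displayed integer vector. Then <v, e_j> = <v, u_j> / sqrt(<u_j, u_j>), so |<v, e_j>|^2 = <v, u_j>^2 / <u_j, u_j>.
Coefficients: <v, e_1> = 0/sqrt(5), <v, e_2> = 15/sqrt(45), <v, e_3> = -4/sqrt(4).
Square and sum: Σ |<v, e_j>|^2 = 9.
Compute ||v||^2 = v·v = 10.
Deficit = 10 − 9 = 1 ≥ 0, confirming Bessel's inequality. (The deficit equals ||v − Σ <v,e_j> e_j||^2, the squared distance from v to span{e_j}.)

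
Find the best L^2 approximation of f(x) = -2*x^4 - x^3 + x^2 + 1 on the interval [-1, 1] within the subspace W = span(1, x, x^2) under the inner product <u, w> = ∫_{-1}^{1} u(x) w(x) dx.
g(x) = -5*x^2/7 - 3*x/5 + 41/35

The best approximation g ∈ W is the orthogonal projection of f onto W. Writing g = a_0 + a_1 x + a_2 x^2, the coefficients solve the normal equations G · a = b where
  G_{ij} = <φ_i, φ_j> and b_i = <f, φ_i>, with φ_0 = 1, φ_1 = x, φ_2 = x^2.
G =
  [2, 0, 2/3]
  [0, 2/3, 0]
  [2/3, 0, 2/5],
b = (28/15, -2/5, 52/105).
Solving gives a_0 = 41/35, a_1 = -3/5, a_2 = -5/7, so
  g(x) = -5*x^2/7 - 3*x/5 + 41/35.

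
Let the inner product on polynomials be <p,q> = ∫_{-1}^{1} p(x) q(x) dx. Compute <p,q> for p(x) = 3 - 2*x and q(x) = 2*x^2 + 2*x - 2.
<p,q> = -32/3

Expand the product: p(x)·q(x) = -4*x^3 + 2*x^2 + 10*x - 6.
∫_{-1}^{1} of each monomial x^k gives [2/(k+1) if k even, 0 if k odd]. Integrating term-by-term (or equivalently evaluating the antiderivative F(x) = -x^4 + 2*x^3/3 + 5*x^2 - 6*x at the endpoints):
  F(1) − F(−1) = -4/3 − (28/3) = -32/3.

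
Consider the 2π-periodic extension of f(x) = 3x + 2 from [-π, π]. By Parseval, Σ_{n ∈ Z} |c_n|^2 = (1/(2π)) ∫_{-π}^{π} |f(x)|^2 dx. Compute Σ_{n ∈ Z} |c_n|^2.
Σ |c_n|^2 = 3π^2 + 4

Expand and integrate term by term over [-π, π]:
  ∫ (3x)^2 dx = 9·(2π^3/3); ∫ 2·3·(2)·x dx = 0 (odd integrand); ∫ 2^2 dx = 4·2π.
So (1/(2π)) ∫_{-π}^{π} (3x + 2)^2 dx = 9π^2/3 + 4 = 3π^2 + 4.
Parseval ⇒ Σ |c_n|^2 = 3π^2 + 4.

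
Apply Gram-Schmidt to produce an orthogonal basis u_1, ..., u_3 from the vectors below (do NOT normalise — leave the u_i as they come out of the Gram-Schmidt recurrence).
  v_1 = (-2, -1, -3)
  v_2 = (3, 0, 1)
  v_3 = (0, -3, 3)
Orthogonal basis:
  u_1 = (-2, -1, -3)
  u_2 = (12/7, -9/14, -13/14)
  u_3 = (-30/59, -210/59, 90/59)

Apply the Gram-Schmidt recurrence
  u_1 = v_1
  u_i = v_i − Σ_{j<i} ((v_i · u_j) / (u_j · u_j)) · u_j.

Step by step this gives:
  u_1 = (-2, -1, -3)
  u_2 = (12/7, -9/14, -13/14)
  u_3 = (-30/59, -210/59, 90/59)

Orthogonality check:
  u_2 · u_1 = 0 (should be 0)
  u_3 · u_1 = 0 (should be 0)
  u_3 · u_2 = 0 (should be 0)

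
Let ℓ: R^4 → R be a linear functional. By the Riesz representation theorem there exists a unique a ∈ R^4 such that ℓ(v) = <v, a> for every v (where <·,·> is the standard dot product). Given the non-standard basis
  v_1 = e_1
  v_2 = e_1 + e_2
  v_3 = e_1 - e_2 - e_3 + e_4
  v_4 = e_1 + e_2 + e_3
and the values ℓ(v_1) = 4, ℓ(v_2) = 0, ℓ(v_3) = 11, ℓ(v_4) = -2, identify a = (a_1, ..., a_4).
a = (4, -4, -2, 1)

Write a = (a_1, ..., a_4) in the standard basis. For each basis vector v_i, ℓ(v_i) = <v_i, a> is a linear equation in the a_j's. Collect the n equations into a matrix system V a = ℓ, where row i of V is v_i (expressed in the standard basis). Since V is invertible (lower-triangular with 1s on the diagonal, up to permutation), solve by back-substitution:
  V =
[[1, 0, 0, 0],
 [1, 1, 0, 0],
 [1, -1, -1, 1],
 [1, 1, 1, 0]]
  V a = (4, 0, 11, -2)
Solving gives a = (4, -4, -2, 1).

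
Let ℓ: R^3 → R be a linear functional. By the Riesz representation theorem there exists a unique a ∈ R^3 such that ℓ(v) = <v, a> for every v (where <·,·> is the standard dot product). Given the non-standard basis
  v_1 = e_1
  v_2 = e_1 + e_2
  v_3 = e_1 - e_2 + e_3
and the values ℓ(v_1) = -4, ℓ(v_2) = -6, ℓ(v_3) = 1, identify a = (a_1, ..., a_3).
a = (-4, -2, 3)

Write a = (a_1, ..., a_3) in the standard basis. For each basis vector v_i, ℓ(v_i) = <v_i, a> is a linear equation in the a_j's. Collect the n equations into a matrix system V a = ℓ, where row i of V is v_i (expressed in the standard basis). Since V is invertible (lower-triangular with 1s on the diagonal, up to permutation), solve by back-substitution:
  V =
[[1, 0, 0],
 [1, 1, 0],
 [1, -1, 1]]
  V a = (-4, -6, 1)
Solving gives a = (-4, -2, 3).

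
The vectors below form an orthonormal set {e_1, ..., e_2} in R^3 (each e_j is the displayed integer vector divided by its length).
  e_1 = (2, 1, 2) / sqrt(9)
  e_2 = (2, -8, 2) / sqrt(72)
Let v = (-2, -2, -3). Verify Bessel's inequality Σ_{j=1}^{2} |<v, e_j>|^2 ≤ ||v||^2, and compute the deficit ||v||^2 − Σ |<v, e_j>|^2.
Σ |<v, e_j>|^2 = 33/2; ||v||^2 = 17; deficit = 1/2

Write each e_j = u_j / sqrt(<u_j, u_j>) where u_j is the displayed integer vector. Then <v, e_j> = <v, u_j> / sqrt(<u_j, u_j>), so |<v, e_j>|^2 = <v, u_j>^2 / <u_j, u_j>.
Coefficients: <v, e_1> = -12/sqrt(9), <v, e_2> = 6/sqrt(72).
Square and sum: Σ |<v, e_j>|^2 = 33/2.
Compute ||v||^2 = v·v = 17.
Deficit = 17 − 33/2 = 1/2 ≥ 0, confirming Bessel's inequality. (The deficit equals ||v − Σ <v,e_j> e_j||^2, the squared distance from v to span{e_j}.)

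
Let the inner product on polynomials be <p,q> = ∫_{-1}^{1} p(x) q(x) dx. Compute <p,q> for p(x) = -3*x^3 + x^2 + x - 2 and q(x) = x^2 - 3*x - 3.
<p,q> = 32/3

Expand the product: p(x)·q(x) = -3*x^5 + 10*x^4 + 7*x^3 - 8*x^2 + 3*x + 6.
∫_{-1}^{1} of each monomial x^k gives [2/(k+1) if k even, 0 if k odd]. Integrating term-by-term (or equivalently evaluating the antiderivative F(x) = -x^6/2 + 2*x^5 + 7*x^4/4 - 8*x^3/3 + 3*x^2/2 + 6*x at the endpoints):
  F(1) − F(−1) = 97/12 − (-31/12) = 32/3.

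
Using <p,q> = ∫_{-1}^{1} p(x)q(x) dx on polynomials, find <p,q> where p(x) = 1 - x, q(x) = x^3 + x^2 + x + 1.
<p,q> = 8/5

Expand the product: p(x)·q(x) = 1 - x^4.
∫_{-1}^{1} of each monomial x^k gives [2/(k+1) if k even, 0 if k odd]. Integrating term-by-term (or equivalently evaluating the antiderivative F(x) = -x^5/5 + x at the endpoints):
  F(1) − F(−1) = 4/5 − (-4/5) = 8/5.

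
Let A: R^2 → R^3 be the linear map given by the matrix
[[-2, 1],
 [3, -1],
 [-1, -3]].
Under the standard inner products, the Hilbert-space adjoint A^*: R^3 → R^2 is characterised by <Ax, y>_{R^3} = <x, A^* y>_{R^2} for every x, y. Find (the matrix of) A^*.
A^* = A^T =
[[-2, 3, -1],
 [1, -1, -3]]

For real matrices with standard dot products, the defining identity <Ax, y> = <x, A^* y> gives (Ax)^T y = x^T (A^*) y, i.e. x^T A^T y = x^T (A^*) y. Since this holds for all x, y, we must have A^* = A^T. Therefore
A^* =
[[-2, 3, -1],
 [1, -1, -3]].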